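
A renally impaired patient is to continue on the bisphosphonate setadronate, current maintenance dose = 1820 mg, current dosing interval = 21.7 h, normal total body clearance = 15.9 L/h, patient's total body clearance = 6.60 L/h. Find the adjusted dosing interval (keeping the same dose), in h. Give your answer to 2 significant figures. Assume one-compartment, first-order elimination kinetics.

52 h

To keep the same average steady-state level, dosing rate must scale with clearance.
CL ratio = 6.60 / 15.9 = 0.4151
New interval (same dose) = 21.7 / 0.4151 = 52.28 h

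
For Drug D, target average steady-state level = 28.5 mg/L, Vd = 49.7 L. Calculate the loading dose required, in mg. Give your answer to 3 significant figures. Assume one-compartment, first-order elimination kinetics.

LD = Css × Vd = 28.5 × 49.7 = 1416 mg

1420 mg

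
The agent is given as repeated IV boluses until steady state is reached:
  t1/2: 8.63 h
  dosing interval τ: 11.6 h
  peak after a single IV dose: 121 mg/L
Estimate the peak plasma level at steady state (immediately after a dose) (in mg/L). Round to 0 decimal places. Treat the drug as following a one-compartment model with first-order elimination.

200 mg/L

k = ln2 / t½ = 0.693147 / 8.63 = 0.08032 h⁻¹
e^(−kτ) = e^(−0.08032 × 11.6) = 0.3939
Accumulation ratio R = 1 / (1 − e^(−kτ)) = 1 / (1 − 0.3939) = 1.650
Steady-state peak = C₀ × R = 121 × 1.650 = 199.7 mg/L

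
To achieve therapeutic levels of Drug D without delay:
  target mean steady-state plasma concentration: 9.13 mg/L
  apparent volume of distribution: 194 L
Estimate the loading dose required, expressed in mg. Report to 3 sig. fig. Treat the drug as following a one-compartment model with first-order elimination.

LD = Css × Vd = 9.13 × 194 = 1771 mg

1770 mg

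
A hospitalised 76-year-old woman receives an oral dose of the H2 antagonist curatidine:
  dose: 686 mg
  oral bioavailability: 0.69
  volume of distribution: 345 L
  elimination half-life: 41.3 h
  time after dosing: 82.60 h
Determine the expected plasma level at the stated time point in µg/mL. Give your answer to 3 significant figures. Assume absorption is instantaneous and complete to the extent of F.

0.343 µg/mL

Amount reaching circulation = F × Dose = 0.69 × 686.0 = 473.3 mg
C₀ = F·Dose / Vd = 473.3 / 345 = 1.372 mg/L
k = ln2 / t½ = 0.693147 / 41.3 = 0.01678 h⁻¹
t / t½ = 82.60 / 41.3 = 2 half-lives
C = C₀ × (1/2)^2 = 1.372 × 0.2500 = 0.3430 mg/L
(0.3430 mg/L = 0.3430 µg/mL)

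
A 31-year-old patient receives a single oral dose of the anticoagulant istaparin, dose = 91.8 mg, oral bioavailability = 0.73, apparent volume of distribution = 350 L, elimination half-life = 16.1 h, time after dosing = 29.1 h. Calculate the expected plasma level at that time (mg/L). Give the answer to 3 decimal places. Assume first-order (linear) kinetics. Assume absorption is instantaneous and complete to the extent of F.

Amount reaching circulation = F × Dose = 0.73 × 91.80 = 67.01 mg
C₀ = F·Dose / Vd = 67.01 / 350 = 0.1915 mg/L
k = ln2 / t½ = 0.693147 / 16.1 = 0.04305 h⁻¹
C = C₀ · e^(−k·t) = 0.1915 × e^(−0.04305 × 29.1)
  = 0.1915 × 0.2857 = 0.05471 mg/L

0.055 mg/L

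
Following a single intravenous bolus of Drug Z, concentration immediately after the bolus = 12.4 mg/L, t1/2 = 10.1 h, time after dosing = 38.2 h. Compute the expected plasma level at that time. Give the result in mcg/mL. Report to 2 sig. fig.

k = ln2 / t½ = 0.693147 / 10.1 = 0.06863 h⁻¹
C = C₀ · e^(−k·t) = 12.40 × e^(−0.06863 × 38.2)
  = 12.40 × 0.07268 = 0.9012 mg/L
(0.9012 mg/L = 0.9012 mcg/mL)

0.90 mcg/mL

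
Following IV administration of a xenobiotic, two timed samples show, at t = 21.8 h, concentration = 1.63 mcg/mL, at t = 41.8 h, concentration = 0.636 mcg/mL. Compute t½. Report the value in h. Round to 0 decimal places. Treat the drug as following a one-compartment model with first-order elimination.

k = ln(C₁/C₂) / (t₂ − t₁) = ln(1.63/0.636) / (41.8 − 21.8)
  = 0.9411 / 20.00 = 0.04706 h⁻¹
t½ = ln2 / k = 0.693147 / 0.04706 = 14.73 h

15 h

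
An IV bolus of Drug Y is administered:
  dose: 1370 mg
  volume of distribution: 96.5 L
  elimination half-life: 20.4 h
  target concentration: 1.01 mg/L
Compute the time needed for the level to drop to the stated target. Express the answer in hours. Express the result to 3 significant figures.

77.8 h

C₀ = Dose / Vd = 1370 / 96.5 = 14.20 mg/L
k = ln2 / t½ = 0.693147 / 20.4 = 0.03398 h⁻¹
t = ln(C₀ / C) / k = ln(14.20 / 1.01) / 0.03398
  = ln(14.06) / 0.03398 = 2.643 / 0.03398 = 77.78 h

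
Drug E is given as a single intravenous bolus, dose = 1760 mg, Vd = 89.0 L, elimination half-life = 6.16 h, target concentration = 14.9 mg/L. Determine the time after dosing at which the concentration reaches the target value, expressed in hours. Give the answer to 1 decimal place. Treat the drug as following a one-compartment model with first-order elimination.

2.5 h

C₀ = Dose / Vd = 1760 / 89.0 = 19.78 mg/L
k = ln2 / t½ = 0.693147 / 6.16 = 0.1125 h⁻¹
t = ln(C₀ / C) / k = ln(19.78 / 14.9) / 0.1125
  = ln(1.328) / 0.1125 = 0.2837 / 0.1125 = 2.522 h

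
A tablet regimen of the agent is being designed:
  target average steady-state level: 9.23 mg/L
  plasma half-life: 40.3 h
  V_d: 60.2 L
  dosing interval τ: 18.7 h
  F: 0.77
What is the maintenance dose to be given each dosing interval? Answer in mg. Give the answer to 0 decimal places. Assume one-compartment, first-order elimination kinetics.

k = ln2 / t½ = 0.693147 / 40.3 = 0.01720 h⁻¹
CL = k × Vd = 0.01720 × 60.2 = 1.035 L/h
At steady state, F × (Dose/τ) = Css × CL.
Dose = Css × CL × τ / F = 9.23 × 1.035 × 18.7 / 0.77 = 232.0 mg

232 mg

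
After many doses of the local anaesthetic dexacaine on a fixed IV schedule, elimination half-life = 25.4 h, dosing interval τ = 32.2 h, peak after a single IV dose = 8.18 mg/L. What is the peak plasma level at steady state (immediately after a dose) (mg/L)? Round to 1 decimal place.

k = ln2 / t½ = 0.693147 / 25.4 = 0.02729 h⁻¹
e^(−kτ) = e^(−0.02729 × 32.2) = 0.4153
Accumulation ratio R = 1 / (1 − e^(−kτ)) = 1 / (1 − 0.4153) = 1.710
Steady-state peak = C₀ × R = 8.18 × 1.710 = 13.99 mg/L

14.0 mg/L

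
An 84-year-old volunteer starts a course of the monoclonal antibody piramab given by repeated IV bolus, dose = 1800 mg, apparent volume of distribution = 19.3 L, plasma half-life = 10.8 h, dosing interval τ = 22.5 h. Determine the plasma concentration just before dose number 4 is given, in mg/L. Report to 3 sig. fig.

28.4 mg/L

C₀ per dose = Dose / Vd = 1800 / 19.3 = 93.26 mg/L
k = ln2 / t½ = 0.693147 / 10.8 = 0.06418 h⁻¹
Fraction remaining after one interval: r = e^(−kτ) = e^(−0.06418 × 22.5) = 0.2360
Before dose 4, 3 doses have been given (aged 1τ, 2τ, 3τ).
C_trough = C₀ × (r + r² + … + r^3) = C₀ × r(1−r^3)/(1−r)
        = 93.26 × 0.2360 × (1 − 0.01314) / (1 − 0.2360) = 28.43 mg/L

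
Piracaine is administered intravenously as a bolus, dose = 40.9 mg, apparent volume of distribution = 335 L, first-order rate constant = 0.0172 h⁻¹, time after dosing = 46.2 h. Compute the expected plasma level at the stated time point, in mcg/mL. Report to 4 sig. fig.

0.05515 mcg/mL

C₀ = Dose / Vd = 40.90 / 335 = 0.1221 mg/L
C = C₀ · e^(−k·t) = 0.1221 × e^(−0.01720 × 46.2)
  = 0.1221 × 0.4517 = 0.05515 mg/L
(0.05515 mg/L = 0.05515 mcg/mL)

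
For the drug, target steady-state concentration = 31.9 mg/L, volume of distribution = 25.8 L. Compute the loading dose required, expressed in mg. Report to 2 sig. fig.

820 mg

LD = Css × Vd = 31.9 × 25.8 = 823.0 mg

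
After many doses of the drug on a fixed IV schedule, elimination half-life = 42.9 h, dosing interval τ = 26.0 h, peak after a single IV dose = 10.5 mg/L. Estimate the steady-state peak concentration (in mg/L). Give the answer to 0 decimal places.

31 mg/L

k = ln2 / t½ = 0.693147 / 42.9 = 0.01616 h⁻¹
e^(−kτ) = e^(−0.01616 × 26.0) = 0.6569
Accumulation ratio R = 1 / (1 − e^(−kτ)) = 1 / (1 − 0.6569) = 2.915
Steady-state peak = C₀ × R = 10.5 × 2.915 = 30.61 mg/L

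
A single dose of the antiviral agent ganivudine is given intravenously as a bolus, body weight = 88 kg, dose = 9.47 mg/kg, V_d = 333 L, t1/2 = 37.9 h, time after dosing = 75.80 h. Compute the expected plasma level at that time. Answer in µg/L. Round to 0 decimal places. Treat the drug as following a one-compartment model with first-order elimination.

Total dose = 9.47 × 88 = 833.4 mg
C₀ = Dose / Vd = 833.4 / 333 = 2.503 mg/L
k = ln2 / t½ = 0.693147 / 37.9 = 0.01829 h⁻¹
t / t½ = 75.80 / 37.9 = 2 half-lives
C = C₀ × (1/2)^2 = 2.503 × 0.2500 = 0.6258 mg/L
Convert: 0.6258 mg/L × 1000 = 625.8 µg/L

626 µg/L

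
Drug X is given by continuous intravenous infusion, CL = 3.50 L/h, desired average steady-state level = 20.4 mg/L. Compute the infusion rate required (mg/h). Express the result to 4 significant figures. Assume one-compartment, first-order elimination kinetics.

71.40 mg/h

At steady state, infusion rate R₀ = Css × CL = 20.4 × 3.500 = 71.40 mg/h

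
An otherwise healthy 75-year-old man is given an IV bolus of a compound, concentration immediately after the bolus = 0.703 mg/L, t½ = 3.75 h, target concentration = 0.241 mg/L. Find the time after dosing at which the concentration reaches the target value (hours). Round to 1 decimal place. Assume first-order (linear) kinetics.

k = ln2 / t½ = 0.693147 / 3.75 = 0.1848 h⁻¹
t = ln(C₀ / C) / k = ln(0.7030 / 0.241) / 0.1848
  = ln(2.917) / 0.1848 = 1.071 / 0.1848 = 5.795 h

5.8 h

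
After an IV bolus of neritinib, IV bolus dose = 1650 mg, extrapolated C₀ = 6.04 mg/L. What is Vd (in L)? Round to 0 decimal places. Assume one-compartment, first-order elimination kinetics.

273 L

Vd = Dose / C₀ = 1650 / 6.04 = 273.2 L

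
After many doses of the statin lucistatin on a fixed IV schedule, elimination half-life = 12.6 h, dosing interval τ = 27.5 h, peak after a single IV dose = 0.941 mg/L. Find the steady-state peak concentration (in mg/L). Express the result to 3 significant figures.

1.21 mg/L

k = ln2 / t½ = 0.693147 / 12.6 = 0.05501 h⁻¹
e^(−kτ) = e^(−0.05501 × 27.5) = 0.2203
Accumulation ratio R = 1 / (1 − e^(−kτ)) = 1 / (1 − 0.2203) = 1.283
Steady-state peak = C₀ × R = 0.941 × 1.283 = 1.207 mg/L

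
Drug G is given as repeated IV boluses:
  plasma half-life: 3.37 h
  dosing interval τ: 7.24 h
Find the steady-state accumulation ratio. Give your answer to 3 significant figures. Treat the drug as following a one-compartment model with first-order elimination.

k = ln2 / t½ = 0.693147 / 3.37 = 0.2057 h⁻¹
e^(−kτ) = e^(−0.2057 × 7.24) = 0.2255
Accumulation ratio R = 1 / (1 − e^(−kτ)) = 1 / (1 − 0.2255) = 1.291

1.29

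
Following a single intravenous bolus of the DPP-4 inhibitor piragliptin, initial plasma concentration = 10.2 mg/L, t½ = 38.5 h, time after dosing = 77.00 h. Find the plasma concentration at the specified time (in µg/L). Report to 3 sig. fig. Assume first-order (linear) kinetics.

2550 µg/L

k = ln2 / t½ = 0.693147 / 38.5 = 0.01800 h⁻¹
t / t½ = 77.00 / 38.5 = 2 half-lives
C = C₀ × (1/2)^2 = 10.20 × 0.2500 = 2.550 mg/L
Convert: 2.550 mg/L × 1000 = 2550 µg/L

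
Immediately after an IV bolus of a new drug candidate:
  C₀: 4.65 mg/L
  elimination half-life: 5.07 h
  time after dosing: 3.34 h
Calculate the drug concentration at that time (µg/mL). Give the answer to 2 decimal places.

k = ln2 / t½ = 0.693147 / 5.07 = 0.1367 h⁻¹
C = C₀ · e^(−k·t) = 4.650 × e^(−0.1367 × 3.34)
  = 4.650 × 0.6334 = 2.945 mg/L
(2.945 mg/L = 2.945 µg/mL)

2.95 µg/mL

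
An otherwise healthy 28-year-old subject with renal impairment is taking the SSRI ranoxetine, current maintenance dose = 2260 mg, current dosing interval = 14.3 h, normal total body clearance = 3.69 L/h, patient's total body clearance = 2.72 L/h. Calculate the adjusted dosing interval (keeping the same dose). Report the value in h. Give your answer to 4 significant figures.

To keep the same average steady-state level, dosing rate must scale with clearance.
CL ratio = 2.72 / 3.69 = 0.7371
New interval (same dose) = 14.3 / 0.7371 = 19.40 h

19.40 h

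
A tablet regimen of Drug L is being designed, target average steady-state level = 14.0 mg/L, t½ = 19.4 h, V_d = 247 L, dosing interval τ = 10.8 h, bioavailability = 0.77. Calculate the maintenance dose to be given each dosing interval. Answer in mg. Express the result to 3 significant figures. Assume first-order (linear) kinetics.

k = ln2 / t½ = 0.693147 / 19.4 = 0.03573 h⁻¹
CL = k × Vd = 0.03573 × 247 = 8.825 L/h
At steady state, F × (Dose/τ) = Css × CL.
Dose = Css × CL × τ / F = 14.0 × 8.825 × 10.8 / 0.77 = 1733 mg

1730 mg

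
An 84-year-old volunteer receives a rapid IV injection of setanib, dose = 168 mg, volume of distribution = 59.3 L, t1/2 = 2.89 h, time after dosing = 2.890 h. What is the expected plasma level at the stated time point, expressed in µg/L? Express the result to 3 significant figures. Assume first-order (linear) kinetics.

C₀ = Dose / Vd = 168.0 / 59.3 = 2.833 mg/L
k = ln2 / t½ = 0.693147 / 2.89 = 0.2398 h⁻¹
t / t½ = 2.890 / 2.89 = 1 half-lives
C = C₀ × (1/2)^1 = 2.833 × 0.5000 = 1.417 mg/L
Convert: 1.417 mg/L × 1000 = 1417 µg/L

1420 µg/L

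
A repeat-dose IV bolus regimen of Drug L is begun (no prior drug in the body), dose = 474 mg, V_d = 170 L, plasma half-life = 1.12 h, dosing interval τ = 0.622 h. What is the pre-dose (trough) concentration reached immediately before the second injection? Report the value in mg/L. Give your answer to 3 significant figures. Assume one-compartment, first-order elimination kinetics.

1.90 mg/L

C₀ per dose = Dose / Vd = 474 / 170 = 2.788 mg/L
k = ln2 / t½ = 0.693147 / 1.12 = 0.6189 h⁻¹
Fraction remaining after one interval: r = e^(−kτ) = e^(−0.6189 × 0.622) = 0.6805
Before dose 2, 1 dose has been given (aged 1τ).
C_trough = C₀ × r = 2.788 × 0.6805 = 1.897 mg/L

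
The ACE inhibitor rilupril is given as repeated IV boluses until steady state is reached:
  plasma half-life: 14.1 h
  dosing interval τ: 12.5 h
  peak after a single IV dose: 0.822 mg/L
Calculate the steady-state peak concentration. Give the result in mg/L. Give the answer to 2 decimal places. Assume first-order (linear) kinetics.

k = ln2 / t½ = 0.693147 / 14.1 = 0.04916 h⁻¹
e^(−kτ) = e^(−0.04916 × 12.5) = 0.5409
Accumulation ratio R = 1 / (1 − e^(−kτ)) = 1 / (1 − 0.5409) = 2.178
Steady-state peak = C₀ × R = 0.822 × 2.178 = 1.790 mg/L

1.79 mg/L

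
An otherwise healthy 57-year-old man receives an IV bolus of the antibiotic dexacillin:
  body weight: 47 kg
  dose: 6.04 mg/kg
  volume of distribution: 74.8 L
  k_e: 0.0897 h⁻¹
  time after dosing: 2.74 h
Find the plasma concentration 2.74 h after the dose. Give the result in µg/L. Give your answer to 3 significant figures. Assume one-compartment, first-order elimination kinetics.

2970 µg/L

Total dose = 6.04 × 47 = 283.9 mg
C₀ = Dose / Vd = 283.9 / 74.8 = 3.795 mg/L
C = C₀ · e^(−k·t) = 3.795 × e^(−0.08970 × 2.74)
  = 3.795 × 0.7821 = 2.968 mg/L
Convert: 2.968 mg/L × 1000 = 2968 µg/L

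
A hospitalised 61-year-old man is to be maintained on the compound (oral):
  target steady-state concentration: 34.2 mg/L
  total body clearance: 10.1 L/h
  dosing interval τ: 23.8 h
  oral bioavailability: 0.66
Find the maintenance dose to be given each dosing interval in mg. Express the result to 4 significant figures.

12460 mg

At steady state, F × (Dose/τ) = Css × CL.
Dose = Css × CL × τ / F = 34.2 × 10.10 × 23.8 / 0.66 = 12460 mg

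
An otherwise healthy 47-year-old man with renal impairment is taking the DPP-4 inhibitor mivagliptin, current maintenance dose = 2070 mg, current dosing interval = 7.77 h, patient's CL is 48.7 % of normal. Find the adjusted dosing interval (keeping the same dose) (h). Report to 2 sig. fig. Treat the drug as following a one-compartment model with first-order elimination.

To keep the same average steady-state level, dosing rate must scale with clearance.
CL ratio = 48.7 / 100 = 0.4870
New interval (same dose) = 7.77 / 0.4870 = 15.95 h

16 h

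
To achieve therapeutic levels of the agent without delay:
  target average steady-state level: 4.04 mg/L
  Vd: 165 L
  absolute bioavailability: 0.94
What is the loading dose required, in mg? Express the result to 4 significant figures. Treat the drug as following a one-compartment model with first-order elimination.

709.1 mg

LD = Css × Vd / F = 4.04 × 165 / 0.94 = 709.1 mg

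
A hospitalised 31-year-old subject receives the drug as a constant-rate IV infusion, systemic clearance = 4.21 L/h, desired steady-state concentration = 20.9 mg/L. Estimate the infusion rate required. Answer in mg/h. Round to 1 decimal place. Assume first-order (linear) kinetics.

88.0 mg/h

At steady state, infusion rate R₀ = Css × CL = 20.9 × 4.210 = 87.99 mg/h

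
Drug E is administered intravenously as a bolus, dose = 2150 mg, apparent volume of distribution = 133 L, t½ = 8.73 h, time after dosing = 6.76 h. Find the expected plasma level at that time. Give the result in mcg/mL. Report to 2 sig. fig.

9.5 mcg/mL

C₀ = Dose / Vd = 2150 / 133 = 16.17 mg/L
k = ln2 / t½ = 0.693147 / 8.73 = 0.07940 h⁻¹
C = C₀ · e^(−k·t) = 16.17 × e^(−0.07940 × 6.76)
  = 16.17 × 0.5846 = 9.453 mg/L
(9.453 mg/L = 9.453 mcg/mL)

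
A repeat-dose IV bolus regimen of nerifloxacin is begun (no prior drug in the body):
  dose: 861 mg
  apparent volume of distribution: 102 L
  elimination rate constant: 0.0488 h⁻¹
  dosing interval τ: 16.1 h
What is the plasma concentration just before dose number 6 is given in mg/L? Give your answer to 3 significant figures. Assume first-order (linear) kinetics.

6.93 mg/L

C₀ per dose = Dose / Vd = 861 / 102 = 8.441 mg/L
Fraction remaining after one interval: r = e^(−kτ) = e^(−0.04880 × 16.1) = 0.4558
Before dose 6, 5 doses have been given (aged 1τ, 2τ, 3τ, 4τ, 5τ).
C_trough = C₀ × (r + r² + … + r^5) = C₀ × r(1−r^5)/(1−r)
        = 8.441 × 0.4558 × (1 − 0.01967) / (1 − 0.4558) = 6.931 mg/L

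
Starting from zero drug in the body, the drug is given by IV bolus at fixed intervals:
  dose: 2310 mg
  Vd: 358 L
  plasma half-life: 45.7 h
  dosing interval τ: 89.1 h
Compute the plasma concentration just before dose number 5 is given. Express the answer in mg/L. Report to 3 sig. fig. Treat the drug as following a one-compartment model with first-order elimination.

2.24 mg/L

C₀ per dose = Dose / Vd = 2310 / 358 = 6.453 mg/L
k = ln2 / t½ = 0.693147 / 45.7 = 0.01517 h⁻¹
Fraction remaining after one interval: r = e^(−kτ) = e^(−0.01517 × 89.1) = 0.2588
Before dose 5, 4 doses have been given (aged 1τ, 2τ, 3τ, 4τ).
C_trough = C₀ × (r + r² + … + r^4) = C₀ × r(1−r^4)/(1−r)
        = 6.453 × 0.2588 × (1 − 0.004486) / (1 − 0.2588) = 2.243 mg/L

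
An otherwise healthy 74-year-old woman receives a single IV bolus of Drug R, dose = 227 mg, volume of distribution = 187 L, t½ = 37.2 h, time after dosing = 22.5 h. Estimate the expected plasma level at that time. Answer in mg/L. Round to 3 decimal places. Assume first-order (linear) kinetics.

C₀ = Dose / Vd = 227.0 / 187 = 1.214 mg/L
k = ln2 / t½ = 0.693147 / 37.2 = 0.01863 h⁻¹
C = C₀ · e^(−k·t) = 1.214 × e^(−0.01863 × 22.5)
  = 1.214 × 0.6576 = 0.7983 mg/L

0.798 mg/L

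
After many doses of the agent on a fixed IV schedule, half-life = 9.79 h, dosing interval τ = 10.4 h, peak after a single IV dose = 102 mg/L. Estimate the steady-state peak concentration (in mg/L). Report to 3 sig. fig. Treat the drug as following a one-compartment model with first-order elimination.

196 mg/L

k = ln2 / t½ = 0.693147 / 9.79 = 0.07080 h⁻¹
e^(−kτ) = e^(−0.07080 × 10.4) = 0.4789
Accumulation ratio R = 1 / (1 − e^(−kτ)) = 1 / (1 − 0.4789) = 1.919
Steady-state peak = C₀ × R = 102 × 1.919 = 195.7 mg/L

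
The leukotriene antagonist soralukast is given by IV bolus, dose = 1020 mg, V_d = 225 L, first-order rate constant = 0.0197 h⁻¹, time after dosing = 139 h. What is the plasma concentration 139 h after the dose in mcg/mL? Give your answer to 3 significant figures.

0.293 mcg/mL

C₀ = Dose / Vd = 1020 / 225 = 4.533 mg/L
C = C₀ · e^(−k·t) = 4.533 × e^(−0.01970 × 139)
  = 4.533 × 0.06468 = 0.2932 mg/L
(0.2932 mg/L = 0.2932 mcg/mL)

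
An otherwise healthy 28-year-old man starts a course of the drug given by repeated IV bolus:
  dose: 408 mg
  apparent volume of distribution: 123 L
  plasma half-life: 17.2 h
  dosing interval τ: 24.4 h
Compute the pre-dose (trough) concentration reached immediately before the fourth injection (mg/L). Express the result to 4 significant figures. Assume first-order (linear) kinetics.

1.879 mg/L

C₀ per dose = Dose / Vd = 408 / 123 = 3.317 mg/L
k = ln2 / t½ = 0.693147 / 17.2 = 0.04030 h⁻¹
Fraction remaining after one interval: r = e^(−kτ) = e^(−0.04030 × 24.4) = 0.3741
Before dose 4, 3 doses have been given (aged 1τ, 2τ, 3τ).
C_trough = C₀ × (r + r² + … + r^3) = C₀ × r(1−r^3)/(1−r)
        = 3.317 × 0.3741 × (1 − 0.05236) / (1 − 0.3741) = 1.879 mg/L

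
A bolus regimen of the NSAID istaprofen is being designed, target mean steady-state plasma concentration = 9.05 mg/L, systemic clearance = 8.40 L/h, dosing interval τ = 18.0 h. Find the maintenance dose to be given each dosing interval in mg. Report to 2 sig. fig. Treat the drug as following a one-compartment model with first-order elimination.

1400 mg

At steady state, Dose/τ = Css × CL.
Dose = Css × CL × τ = 9.05 × 8.400 × 18.0 = 1368 mg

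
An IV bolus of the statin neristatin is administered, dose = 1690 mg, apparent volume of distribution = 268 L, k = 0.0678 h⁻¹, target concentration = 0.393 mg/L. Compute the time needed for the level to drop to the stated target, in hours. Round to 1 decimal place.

C₀ = Dose / Vd = 1690 / 268 = 6.306 mg/L
t = ln(C₀ / C) / k = ln(6.306 / 0.393) / 0.06780
  = ln(16.05) / 0.06780 = 2.776 / 0.06780 = 40.94 h

40.9 h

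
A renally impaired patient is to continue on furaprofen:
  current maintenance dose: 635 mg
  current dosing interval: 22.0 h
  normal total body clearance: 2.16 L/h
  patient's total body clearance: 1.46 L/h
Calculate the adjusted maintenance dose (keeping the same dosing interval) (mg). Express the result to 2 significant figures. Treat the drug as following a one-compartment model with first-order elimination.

To keep the same average steady-state level, dosing rate must scale with clearance.
CL ratio = 1.46 / 2.16 = 0.6759
New dose (same interval) = 635 × 0.6759 = 429.2 mg

430 mg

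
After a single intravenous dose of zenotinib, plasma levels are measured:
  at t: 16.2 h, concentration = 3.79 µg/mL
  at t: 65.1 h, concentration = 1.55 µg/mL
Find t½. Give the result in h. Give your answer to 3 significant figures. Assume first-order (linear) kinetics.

k = ln(C₁/C₂) / (t₂ − t₁) = ln(3.79/1.55) / (65.1 − 16.2)
  = 0.8941 / 48.90 = 0.01828 h⁻¹
t½ = ln2 / k = 0.693147 / 0.01828 = 37.92 h

37.9 h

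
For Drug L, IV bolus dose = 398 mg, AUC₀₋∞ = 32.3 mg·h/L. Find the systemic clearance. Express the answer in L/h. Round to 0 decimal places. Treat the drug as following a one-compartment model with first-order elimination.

CL = Dose / AUC = 398 / 32.3 = 12.32 L/h

12 L/h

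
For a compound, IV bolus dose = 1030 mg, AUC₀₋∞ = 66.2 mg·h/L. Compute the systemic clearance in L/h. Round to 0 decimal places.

CL = Dose / AUC = 1030 / 66.2 = 15.56 L/h

16 L/h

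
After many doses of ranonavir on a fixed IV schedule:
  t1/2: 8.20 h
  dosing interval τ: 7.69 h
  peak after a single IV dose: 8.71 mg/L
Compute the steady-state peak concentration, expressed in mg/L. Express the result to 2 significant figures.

k = ln2 / t½ = 0.693147 / 8.20 = 0.08453 h⁻¹
e^(−kτ) = e^(−0.08453 × 7.69) = 0.5220
Accumulation ratio R = 1 / (1 − e^(−kτ)) = 1 / (1 − 0.5220) = 2.092
Steady-state peak = C₀ × R = 8.71 × 2.092 = 18.22 mg/L

18 mg/L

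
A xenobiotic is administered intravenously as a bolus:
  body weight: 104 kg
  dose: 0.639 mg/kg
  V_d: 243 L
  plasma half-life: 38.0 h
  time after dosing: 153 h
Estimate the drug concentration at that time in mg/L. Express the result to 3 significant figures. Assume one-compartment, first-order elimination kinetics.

0.0168 mg/L

Total dose = 0.639 × 104 = 66.46 mg
C₀ = Dose / Vd = 66.46 / 243 = 0.2735 mg/L
k = ln2 / t½ = 0.693147 / 38.0 = 0.01824 h⁻¹
C = C₀ · e^(−k·t) = 0.2735 × e^(−0.01824 × 153)
  = 0.2735 × 0.06138 = 0.01679 mg/L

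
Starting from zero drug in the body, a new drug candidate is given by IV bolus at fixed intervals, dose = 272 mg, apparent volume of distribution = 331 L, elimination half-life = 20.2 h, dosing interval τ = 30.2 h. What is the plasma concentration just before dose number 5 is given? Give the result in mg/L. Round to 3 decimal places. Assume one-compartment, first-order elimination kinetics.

0.445 mg/L

C₀ per dose = Dose / Vd = 272 / 331 = 0.8218 mg/L
k = ln2 / t½ = 0.693147 / 20.2 = 0.03431 h⁻¹
Fraction remaining after one interval: r = e^(−kτ) = e^(−0.03431 × 30.2) = 0.3548
Before dose 5, 4 doses have been given (aged 1τ, 2τ, 3τ, 4τ).
C_trough = C₀ × (r + r² + … + r^4) = C₀ × r(1−r^4)/(1−r)
        = 0.8218 × 0.3548 × (1 − 0.01585) / (1 − 0.3548) = 0.4448 mg/L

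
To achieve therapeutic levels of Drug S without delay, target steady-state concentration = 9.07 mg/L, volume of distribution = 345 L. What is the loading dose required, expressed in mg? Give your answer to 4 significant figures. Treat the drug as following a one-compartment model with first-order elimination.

3129 mg

LD = Css × Vd = 9.07 × 345 = 3129 mg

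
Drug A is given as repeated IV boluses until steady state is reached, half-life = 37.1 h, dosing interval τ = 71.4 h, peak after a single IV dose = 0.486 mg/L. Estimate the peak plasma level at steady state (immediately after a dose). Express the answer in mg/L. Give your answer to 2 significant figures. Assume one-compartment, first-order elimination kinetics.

k = ln2 / t½ = 0.693147 / 37.1 = 0.01868 h⁻¹
e^(−kτ) = e^(−0.01868 × 71.4) = 0.2635
Accumulation ratio R = 1 / (1 − e^(−kτ)) = 1 / (1 − 0.2635) = 1.358
Steady-state peak = C₀ × R = 0.486 × 1.358 = 0.6600 mg/L

0.66 mg/L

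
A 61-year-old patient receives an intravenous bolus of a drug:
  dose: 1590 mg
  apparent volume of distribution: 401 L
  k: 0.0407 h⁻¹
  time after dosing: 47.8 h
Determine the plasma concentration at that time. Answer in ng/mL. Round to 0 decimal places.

C₀ = Dose / Vd = 1590 / 401 = 3.965 mg/L
C = C₀ · e^(−k·t) = 3.965 × e^(−0.04070 × 47.8)
  = 3.965 × 0.1429 = 0.5666 mg/L
Convert: 0.5666 mg/L × 1000 = 566.6 ng/mL

567 ng/mL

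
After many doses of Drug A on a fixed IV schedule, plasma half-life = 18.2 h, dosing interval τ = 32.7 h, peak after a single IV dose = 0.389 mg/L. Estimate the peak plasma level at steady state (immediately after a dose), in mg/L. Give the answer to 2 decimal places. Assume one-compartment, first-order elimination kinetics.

k = ln2 / t½ = 0.693147 / 18.2 = 0.03809 h⁻¹
e^(−kτ) = e^(−0.03809 × 32.7) = 0.2878
Accumulation ratio R = 1 / (1 − e^(−kτ)) = 1 / (1 − 0.2878) = 1.404
Steady-state peak = C₀ × R = 0.389 × 1.404 = 0.5462 mg/L

0.55 mg/L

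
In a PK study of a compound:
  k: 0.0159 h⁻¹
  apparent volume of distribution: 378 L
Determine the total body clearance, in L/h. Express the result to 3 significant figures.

6.01 L/h

CL = k × Vd = 0.0159 × 378 = 6.010 L/h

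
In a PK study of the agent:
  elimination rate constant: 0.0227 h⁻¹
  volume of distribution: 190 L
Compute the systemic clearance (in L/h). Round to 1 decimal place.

4.3 L/h

CL = k × Vd = 0.0227 × 190 = 4.313 L/h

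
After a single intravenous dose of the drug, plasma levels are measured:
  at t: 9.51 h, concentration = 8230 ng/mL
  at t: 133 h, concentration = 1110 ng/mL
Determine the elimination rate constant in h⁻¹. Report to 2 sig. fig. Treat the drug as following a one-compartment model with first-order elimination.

0.016 h⁻¹

k = ln(C₁/C₂) / (t₂ − t₁) = ln(8230/1110) / (133 − 9.51)
  = 2.003 / 123.5 = 0.01622 h⁻¹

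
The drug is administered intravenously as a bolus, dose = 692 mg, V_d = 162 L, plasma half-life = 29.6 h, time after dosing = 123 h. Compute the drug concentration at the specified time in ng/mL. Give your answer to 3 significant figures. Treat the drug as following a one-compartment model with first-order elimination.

240 ng/mL

C₀ = Dose / Vd = 692.0 / 162 = 4.272 mg/L
k = ln2 / t½ = 0.693147 / 29.6 = 0.02342 h⁻¹
C = C₀ · e^(−k·t) = 4.272 × e^(−0.02342 × 123)
  = 4.272 × 0.05610 = 0.2397 mg/L
Convert: 0.2397 mg/L × 1000 = 239.7 ng/mL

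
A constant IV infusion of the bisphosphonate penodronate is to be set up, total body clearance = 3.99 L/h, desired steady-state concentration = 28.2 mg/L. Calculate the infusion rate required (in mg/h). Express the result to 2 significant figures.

At steady state, infusion rate R₀ = Css × CL = 28.2 × 3.990 = 112.5 mg/h

110 mg/h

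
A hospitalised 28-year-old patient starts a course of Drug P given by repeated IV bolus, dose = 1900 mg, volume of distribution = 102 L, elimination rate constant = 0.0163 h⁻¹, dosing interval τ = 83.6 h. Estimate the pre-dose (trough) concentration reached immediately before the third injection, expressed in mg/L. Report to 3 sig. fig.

5.99 mg/L

C₀ per dose = Dose / Vd = 1900 / 102 = 18.63 mg/L
Fraction remaining after one interval: r = e^(−kτ) = e^(−0.01630 × 83.6) = 0.2560
Before dose 3, 2 doses have been given (aged 1τ, 2τ).
C_trough = C₀ × (r + r²) = 18.63 × (0.2560 + 0.06554) = 5.990 mg/L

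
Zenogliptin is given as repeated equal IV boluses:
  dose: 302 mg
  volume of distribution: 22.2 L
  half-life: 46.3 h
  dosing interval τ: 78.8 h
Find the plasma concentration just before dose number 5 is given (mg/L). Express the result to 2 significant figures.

C₀ per dose = Dose / Vd = 302 / 22.2 = 13.60 mg/L
k = ln2 / t½ = 0.693147 / 46.3 = 0.01497 h⁻¹
Fraction remaining after one interval: r = e^(−kτ) = e^(−0.01497 × 78.8) = 0.3074
Before dose 5, 4 doses have been given (aged 1τ, 2τ, 3τ, 4τ).
C_trough = C₀ × (r + r² + … + r^4) = C₀ × r(1−r^4)/(1−r)
        = 13.60 × 0.3074 × (1 − 0.008929) / (1 − 0.3074) = 5.982 mg/L

6.0 mg/L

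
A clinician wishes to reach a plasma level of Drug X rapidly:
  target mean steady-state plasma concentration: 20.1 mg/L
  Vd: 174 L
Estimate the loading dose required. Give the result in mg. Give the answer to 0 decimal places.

LD = Css × Vd = 20.1 × 174 = 3497 mg

3497 mg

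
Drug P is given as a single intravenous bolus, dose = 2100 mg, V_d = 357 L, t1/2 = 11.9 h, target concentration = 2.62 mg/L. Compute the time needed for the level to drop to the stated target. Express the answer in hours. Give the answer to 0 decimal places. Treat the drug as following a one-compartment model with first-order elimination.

C₀ = Dose / Vd = 2100 / 357 = 5.882 mg/L
k = ln2 / t½ = 0.693147 / 11.9 = 0.05825 h⁻¹
t = ln(C₀ / C) / k = ln(5.882 / 2.62) / 0.05825
  = ln(2.245) / 0.05825 = 0.8087 / 0.05825 = 13.88 h

14 h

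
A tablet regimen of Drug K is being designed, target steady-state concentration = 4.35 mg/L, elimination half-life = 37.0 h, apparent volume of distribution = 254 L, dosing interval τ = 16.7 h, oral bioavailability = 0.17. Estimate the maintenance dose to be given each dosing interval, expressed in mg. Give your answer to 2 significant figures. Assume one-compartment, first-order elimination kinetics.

k = ln2 / t½ = 0.693147 / 37.0 = 0.01873 h⁻¹
CL = k × Vd = 0.01873 × 254 = 4.757 L/h
At steady state, F × (Dose/τ) = Css × CL.
Dose = Css × CL × τ / F = 4.35 × 4.757 × 16.7 / 0.17 = 2033 mg

2000 mg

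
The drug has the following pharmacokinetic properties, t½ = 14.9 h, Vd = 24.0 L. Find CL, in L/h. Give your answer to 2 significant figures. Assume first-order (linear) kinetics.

1.1 L/h

k = ln2 / t½ = 0.693147 / 14.9 = 0.04652 h⁻¹
CL = k × Vd = 0.04652 × 24.0 = 1.116 L/h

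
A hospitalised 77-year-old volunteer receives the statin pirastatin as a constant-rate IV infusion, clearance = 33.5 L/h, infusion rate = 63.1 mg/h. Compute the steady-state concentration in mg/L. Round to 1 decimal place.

1.9 mg/L

At steady state Css = R₀ / CL = 63.1 / 33.50 = 1.884 mg/L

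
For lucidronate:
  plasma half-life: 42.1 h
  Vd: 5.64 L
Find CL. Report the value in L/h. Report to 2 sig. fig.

0.093 L/h

k = ln2 / t½ = 0.693147 / 42.1 = 0.01646 h⁻¹
CL = k × Vd = 0.01646 × 5.64 = 0.09283 L/h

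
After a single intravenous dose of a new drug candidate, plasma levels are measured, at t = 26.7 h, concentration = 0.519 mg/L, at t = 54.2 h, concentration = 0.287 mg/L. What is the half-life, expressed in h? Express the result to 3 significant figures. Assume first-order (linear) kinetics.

32.2 h

k = ln(C₁/C₂) / (t₂ − t₁) = ln(0.519/0.287) / (54.2 − 26.7)
  = 0.5924 / 27.50 = 0.02154 h⁻¹
t½ = ln2 / k = 0.693147 / 0.02154 = 32.18 h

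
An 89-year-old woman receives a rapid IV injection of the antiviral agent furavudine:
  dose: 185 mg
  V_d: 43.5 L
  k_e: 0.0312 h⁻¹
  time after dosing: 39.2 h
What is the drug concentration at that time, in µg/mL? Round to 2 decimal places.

1.25 µg/mL

C₀ = Dose / Vd = 185.0 / 43.5 = 4.253 mg/L
C = C₀ · e^(−k·t) = 4.253 × e^(−0.03120 × 39.2)
  = 4.253 × 0.2943 = 1.252 mg/L
(1.252 mg/L = 1.252 µg/mL)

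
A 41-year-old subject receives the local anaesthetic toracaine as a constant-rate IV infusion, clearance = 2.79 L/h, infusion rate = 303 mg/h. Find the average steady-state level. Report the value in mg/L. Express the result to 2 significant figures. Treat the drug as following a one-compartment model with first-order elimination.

110 mg/L

At steady state Css = R₀ / CL = 303 / 2.790 = 108.6 mg/L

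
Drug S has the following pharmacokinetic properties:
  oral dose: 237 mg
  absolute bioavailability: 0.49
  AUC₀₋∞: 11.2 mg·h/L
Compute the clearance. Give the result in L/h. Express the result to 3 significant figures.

CL = F·Dose / AUC = 0.49 × 237 / 11.2 = 10.37 L/h

10.4 L/h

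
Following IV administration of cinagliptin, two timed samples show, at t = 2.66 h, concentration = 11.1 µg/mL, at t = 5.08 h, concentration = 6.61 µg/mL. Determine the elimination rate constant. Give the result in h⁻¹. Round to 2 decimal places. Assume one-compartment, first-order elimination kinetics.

0.21 h⁻¹

k = ln(C₁/C₂) / (t₂ − t₁) = ln(11.1/6.61) / (5.08 − 2.66)
  = 0.5184 / 2.420 = 0.2142 h⁻¹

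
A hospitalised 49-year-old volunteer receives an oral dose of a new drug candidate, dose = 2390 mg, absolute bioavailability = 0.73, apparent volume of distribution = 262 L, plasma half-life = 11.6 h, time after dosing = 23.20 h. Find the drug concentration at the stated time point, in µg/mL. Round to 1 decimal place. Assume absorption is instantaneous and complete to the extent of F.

1.7 µg/mL

Amount reaching circulation = F × Dose = 0.73 × 2390 = 1745 mg
C₀ = F·Dose / Vd = 1745 / 262 = 6.660 mg/L
k = ln2 / t½ = 0.693147 / 11.6 = 0.05975 h⁻¹
t / t½ = 23.20 / 11.6 = 2 half-lives
C = C₀ × (1/2)^2 = 6.660 × 0.2500 = 1.665 mg/L
(1.665 mg/L = 1.665 µg/mL)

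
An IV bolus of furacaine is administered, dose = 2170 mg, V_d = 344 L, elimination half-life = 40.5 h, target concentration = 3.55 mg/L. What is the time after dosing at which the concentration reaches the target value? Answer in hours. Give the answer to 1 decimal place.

C₀ = Dose / Vd = 2170 / 344 = 6.308 mg/L
k = ln2 / t½ = 0.693147 / 40.5 = 0.01711 h⁻¹
t = ln(C₀ / C) / k = ln(6.308 / 3.55) / 0.01711
  = ln(1.777) / 0.01711 = 0.5749 / 0.01711 = 33.60 h

33.6 h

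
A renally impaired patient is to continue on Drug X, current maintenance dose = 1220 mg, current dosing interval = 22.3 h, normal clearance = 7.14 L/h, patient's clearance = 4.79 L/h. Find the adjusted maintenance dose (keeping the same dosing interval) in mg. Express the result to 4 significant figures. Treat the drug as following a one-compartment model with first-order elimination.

818.5 mg

To keep the same average steady-state level, dosing rate must scale with clearance.
CL ratio = 4.79 / 7.14 = 0.6709
New dose (same interval) = 1220 × 0.6709 = 818.5 mg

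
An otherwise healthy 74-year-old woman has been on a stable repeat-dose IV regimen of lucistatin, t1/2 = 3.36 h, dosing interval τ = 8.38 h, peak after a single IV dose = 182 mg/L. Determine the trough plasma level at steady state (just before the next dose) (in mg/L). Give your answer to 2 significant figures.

39 mg/L

k = ln2 / t½ = 0.693147 / 3.36 = 0.2063 h⁻¹
e^(−kτ) = e^(−0.2063 × 8.38) = 0.1775
Accumulation ratio R = 1 / (1 − e^(−kτ)) = 1 / (1 − 0.1775) = 1.216
Steady-state trough = C₀ × R × e^(−kτ) = 182 × 1.216 × 0.1775 = 39.28 mg/L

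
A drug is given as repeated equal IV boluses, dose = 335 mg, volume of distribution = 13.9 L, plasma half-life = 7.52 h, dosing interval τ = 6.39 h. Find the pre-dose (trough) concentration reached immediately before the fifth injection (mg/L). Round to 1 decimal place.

27.2 mg/L

C₀ per dose = Dose / Vd = 335 / 13.9 = 24.10 mg/L
k = ln2 / t½ = 0.693147 / 7.52 = 0.09217 h⁻¹
Fraction remaining after one interval: r = e^(−kτ) = e^(−0.09217 × 6.39) = 0.5549
Before dose 5, 4 doses have been given (aged 1τ, 2τ, 3τ, 4τ).
C_trough = C₀ × (r + r² + … + r^4) = C₀ × r(1−r^4)/(1−r)
        = 24.10 × 0.5549 × (1 − 0.09481) / (1 − 0.5549) = 27.20 mg/L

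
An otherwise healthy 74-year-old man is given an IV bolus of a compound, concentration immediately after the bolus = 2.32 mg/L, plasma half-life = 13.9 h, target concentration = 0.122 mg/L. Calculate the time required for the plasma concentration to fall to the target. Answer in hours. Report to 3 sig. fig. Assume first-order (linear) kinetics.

k = ln2 / t½ = 0.693147 / 13.9 = 0.04987 h⁻¹
t = ln(C₀ / C) / k = ln(2.320 / 0.122) / 0.04987
  = ln(19.02) / 0.04987 = 2.945 / 0.04987 = 59.05 h

59.1 h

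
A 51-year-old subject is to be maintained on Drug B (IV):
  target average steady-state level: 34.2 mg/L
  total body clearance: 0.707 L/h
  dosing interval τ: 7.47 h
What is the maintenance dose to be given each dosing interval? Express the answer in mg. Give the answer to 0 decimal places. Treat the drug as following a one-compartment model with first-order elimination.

At steady state, Dose/τ = Css × CL.
Dose = Css × CL × τ = 34.2 × 0.7070 × 7.47 = 180.6 mg

181 mg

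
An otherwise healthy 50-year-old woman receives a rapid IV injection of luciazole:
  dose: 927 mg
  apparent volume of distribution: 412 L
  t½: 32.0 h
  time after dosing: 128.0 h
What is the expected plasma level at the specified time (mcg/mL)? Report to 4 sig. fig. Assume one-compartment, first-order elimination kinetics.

0.1406 mcg/mL

C₀ = Dose / Vd = 927.0 / 412 = 2.250 mg/L
k = ln2 / t½ = 0.693147 / 32.0 = 0.02166 h⁻¹
t / t½ = 128.0 / 32.0 = 4 half-lives
C = C₀ × (1/2)^4 = 2.250 × 0.06250 = 0.1406 mg/L
(0.1406 mg/L = 0.1406 mcg/mL)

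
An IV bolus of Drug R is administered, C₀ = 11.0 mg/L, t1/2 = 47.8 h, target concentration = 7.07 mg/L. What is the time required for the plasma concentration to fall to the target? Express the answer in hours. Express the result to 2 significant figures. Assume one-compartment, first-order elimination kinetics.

k = ln2 / t½ = 0.693147 / 47.8 = 0.01450 h⁻¹
t = ln(C₀ / C) / k = ln(11.00 / 7.07) / 0.01450
  = ln(1.556) / 0.01450 = 0.4421 / 0.01450 = 30.49 h

30 h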